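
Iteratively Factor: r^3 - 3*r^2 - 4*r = (r - 4)*(r^2 + r) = r*(r - 4)*(r + 1)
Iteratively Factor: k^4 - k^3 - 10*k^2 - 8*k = (k + 2)*(k^3 - 3*k^2 - 4*k) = k*(k + 2)*(k^2 - 3*k - 4) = k*(k + 1)*(k + 2)*(k - 4)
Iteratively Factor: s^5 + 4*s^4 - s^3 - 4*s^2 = (s + 1)*(s^4 + 3*s^3 - 4*s^2) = s*(s + 1)*(s^3 + 3*s^2 - 4*s) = s*(s + 1)*(s + 4)*(s^2 - s) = s*(s - 1)*(s + 1)*(s + 4)*(s)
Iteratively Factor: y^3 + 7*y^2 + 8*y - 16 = (y + 4)*(y^2 + 3*y - 4) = (y - 1)*(y + 4)*(y + 4)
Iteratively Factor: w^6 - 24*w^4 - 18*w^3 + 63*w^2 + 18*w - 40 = (w + 2)*(w^5 - 2*w^4 - 20*w^3 + 22*w^2 + 19*w - 20) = (w - 5)*(w + 2)*(w^4 + 3*w^3 - 5*w^2 - 3*w + 4) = (w - 5)*(w - 1)*(w + 2)*(w^3 + 4*w^2 - w - 4) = (w - 5)*(w - 1)*(w + 1)*(w + 2)*(w^2 + 3*w - 4) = (w - 5)*(w - 1)*(w + 1)*(w + 2)*(w + 4)*(w - 1)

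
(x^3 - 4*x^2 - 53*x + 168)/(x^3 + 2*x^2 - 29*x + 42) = (x - 8)/(x - 2)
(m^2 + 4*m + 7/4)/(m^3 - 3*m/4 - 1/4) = (2*m + 7)/(2*m^2 - m - 1)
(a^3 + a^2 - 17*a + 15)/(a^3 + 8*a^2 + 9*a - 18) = (a^2 + 2*a - 15)/(a^2 + 9*a + 18)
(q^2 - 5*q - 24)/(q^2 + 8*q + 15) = (q - 8)/(q + 5)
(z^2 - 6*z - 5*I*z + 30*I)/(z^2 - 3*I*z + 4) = (z^2 - 6*z - 5*I*z + 30*I)/(z^2 - 3*I*z + 4)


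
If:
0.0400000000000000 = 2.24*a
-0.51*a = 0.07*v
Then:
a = 0.02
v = -0.13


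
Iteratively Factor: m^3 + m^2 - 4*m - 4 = (m + 1)*(m^2 - 4) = (m + 1)*(m + 2)*(m - 2)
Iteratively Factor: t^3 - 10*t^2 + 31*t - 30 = (t - 3)*(t^2 - 7*t + 10) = (t - 5)*(t - 3)*(t - 2)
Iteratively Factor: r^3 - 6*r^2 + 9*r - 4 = (r - 1)*(r^2 - 5*r + 4) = (r - 1)^2*(r - 4)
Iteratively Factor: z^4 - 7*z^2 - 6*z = (z - 3)*(z^3 + 3*z^2 + 2*z) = z*(z - 3)*(z^2 + 3*z + 2) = z*(z - 3)*(z + 2)*(z + 1)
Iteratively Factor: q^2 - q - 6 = (q + 2)*(q - 3)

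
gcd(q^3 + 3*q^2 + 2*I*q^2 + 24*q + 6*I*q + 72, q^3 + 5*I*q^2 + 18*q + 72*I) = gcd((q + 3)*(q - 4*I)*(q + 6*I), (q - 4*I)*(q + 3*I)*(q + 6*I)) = q^2 + 2*I*q + 24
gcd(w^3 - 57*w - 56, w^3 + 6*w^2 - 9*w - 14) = w^2 + 8*w + 7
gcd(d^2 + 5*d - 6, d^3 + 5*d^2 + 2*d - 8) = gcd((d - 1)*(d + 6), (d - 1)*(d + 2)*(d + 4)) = d - 1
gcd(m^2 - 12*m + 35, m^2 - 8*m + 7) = m - 7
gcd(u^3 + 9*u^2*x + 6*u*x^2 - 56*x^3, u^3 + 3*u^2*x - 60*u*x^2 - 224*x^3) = u^2 + 11*u*x + 28*x^2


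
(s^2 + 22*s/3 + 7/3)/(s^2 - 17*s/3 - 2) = (s + 7)/(s - 6)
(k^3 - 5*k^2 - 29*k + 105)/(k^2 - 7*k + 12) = (k^2 - 2*k - 35)/(k - 4)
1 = 1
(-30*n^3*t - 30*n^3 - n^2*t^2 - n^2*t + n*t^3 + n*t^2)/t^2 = -30*n^3/t - 30*n^3/t^2 - n^2 - n^2/t + n*t + n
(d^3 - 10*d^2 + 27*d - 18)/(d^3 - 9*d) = (d^2 - 7*d + 6)/(d*(d + 3))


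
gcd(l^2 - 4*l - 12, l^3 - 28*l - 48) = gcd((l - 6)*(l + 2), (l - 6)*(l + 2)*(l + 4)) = l^2 - 4*l - 12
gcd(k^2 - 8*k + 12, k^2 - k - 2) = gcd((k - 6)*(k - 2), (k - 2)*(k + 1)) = k - 2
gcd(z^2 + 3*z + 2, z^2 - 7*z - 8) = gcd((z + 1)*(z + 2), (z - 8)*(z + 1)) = z + 1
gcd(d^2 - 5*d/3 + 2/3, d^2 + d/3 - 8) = 1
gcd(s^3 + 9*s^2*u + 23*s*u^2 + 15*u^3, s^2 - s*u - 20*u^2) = 1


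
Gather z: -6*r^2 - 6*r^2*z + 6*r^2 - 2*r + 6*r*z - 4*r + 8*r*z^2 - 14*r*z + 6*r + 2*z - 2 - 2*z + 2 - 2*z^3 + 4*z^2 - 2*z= -2*z^3 + z^2*(8*r + 4) + z*(-6*r^2 - 8*r - 2)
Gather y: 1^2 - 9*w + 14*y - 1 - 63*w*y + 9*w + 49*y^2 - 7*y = 49*y^2 + y*(7 - 63*w)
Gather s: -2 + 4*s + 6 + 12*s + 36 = 16*s + 40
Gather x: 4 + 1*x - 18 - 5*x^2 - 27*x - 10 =-5*x^2 - 26*x - 24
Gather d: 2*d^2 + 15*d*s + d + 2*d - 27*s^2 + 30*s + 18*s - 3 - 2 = 2*d^2 + d*(15*s + 3) - 27*s^2 + 48*s - 5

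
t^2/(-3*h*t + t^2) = t/(-3*h + t)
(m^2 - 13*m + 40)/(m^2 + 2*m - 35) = (m - 8)/(m + 7)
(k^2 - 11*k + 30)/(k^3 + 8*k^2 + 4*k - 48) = (k^2 - 11*k + 30)/(k^3 + 8*k^2 + 4*k - 48)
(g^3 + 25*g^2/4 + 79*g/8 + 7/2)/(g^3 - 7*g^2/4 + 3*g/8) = (8*g^3 + 50*g^2 + 79*g + 28)/(g*(8*g^2 - 14*g + 3))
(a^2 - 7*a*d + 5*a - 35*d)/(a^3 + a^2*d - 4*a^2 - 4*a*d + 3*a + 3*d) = (a^2 - 7*a*d + 5*a - 35*d)/(a^3 + a^2*d - 4*a^2 - 4*a*d + 3*a + 3*d)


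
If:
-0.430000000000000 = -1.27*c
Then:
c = 0.34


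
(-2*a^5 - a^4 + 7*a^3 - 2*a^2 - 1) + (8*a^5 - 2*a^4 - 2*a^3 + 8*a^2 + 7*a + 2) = 6*a^5 - 3*a^4 + 5*a^3 + 6*a^2 + 7*a + 1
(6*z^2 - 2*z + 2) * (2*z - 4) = 12*z^3 - 28*z^2 + 12*z - 8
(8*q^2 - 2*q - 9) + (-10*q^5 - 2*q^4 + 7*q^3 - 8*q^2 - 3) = -10*q^5 - 2*q^4 + 7*q^3 - 2*q - 12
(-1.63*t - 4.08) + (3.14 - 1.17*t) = -2.8*t - 0.94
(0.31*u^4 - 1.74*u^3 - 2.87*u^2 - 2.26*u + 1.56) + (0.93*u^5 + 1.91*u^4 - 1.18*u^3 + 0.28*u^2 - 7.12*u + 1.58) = 0.93*u^5 + 2.22*u^4 - 2.92*u^3 - 2.59*u^2 - 9.38*u + 3.14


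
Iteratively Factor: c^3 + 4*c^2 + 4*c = (c)*(c^2 + 4*c + 4) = c*(c + 2)*(c + 2)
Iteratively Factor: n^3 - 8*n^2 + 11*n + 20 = (n - 5)*(n^2 - 3*n - 4) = (n - 5)*(n - 4)*(n + 1)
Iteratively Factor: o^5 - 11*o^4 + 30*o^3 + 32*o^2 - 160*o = (o + 2)*(o^4 - 13*o^3 + 56*o^2 - 80*o) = (o - 4)*(o + 2)*(o^3 - 9*o^2 + 20*o) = o*(o - 4)*(o + 2)*(o^2 - 9*o + 20) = o*(o - 5)*(o - 4)*(o + 2)*(o - 4)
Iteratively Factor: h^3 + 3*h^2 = (h + 3)*(h^2) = h*(h + 3)*(h)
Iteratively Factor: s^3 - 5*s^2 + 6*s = (s - 2)*(s^2 - 3*s) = s*(s - 2)*(s - 3)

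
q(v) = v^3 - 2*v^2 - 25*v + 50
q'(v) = 3*v^2 - 4*v - 25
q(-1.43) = 78.74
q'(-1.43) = -13.15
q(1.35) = 15.07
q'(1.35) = -24.93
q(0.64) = 33.44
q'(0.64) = -26.33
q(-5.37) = -28.28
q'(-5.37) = 82.99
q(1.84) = 3.46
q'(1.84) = -22.20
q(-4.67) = 21.28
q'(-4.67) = 59.11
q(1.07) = 22.19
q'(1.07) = -25.85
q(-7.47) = -291.68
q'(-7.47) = 172.28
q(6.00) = 44.00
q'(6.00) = 59.00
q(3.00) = -16.00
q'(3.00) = -10.00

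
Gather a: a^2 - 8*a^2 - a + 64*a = -7*a^2 + 63*a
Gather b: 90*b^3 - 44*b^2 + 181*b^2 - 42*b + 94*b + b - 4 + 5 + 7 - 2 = 90*b^3 + 137*b^2 + 53*b + 6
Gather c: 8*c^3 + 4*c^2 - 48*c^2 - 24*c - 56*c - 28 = 8*c^3 - 44*c^2 - 80*c - 28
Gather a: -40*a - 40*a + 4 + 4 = 8 - 80*a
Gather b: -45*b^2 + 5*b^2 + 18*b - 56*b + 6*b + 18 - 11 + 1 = -40*b^2 - 32*b + 8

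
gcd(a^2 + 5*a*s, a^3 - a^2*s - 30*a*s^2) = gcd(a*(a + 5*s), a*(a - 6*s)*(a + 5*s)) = a^2 + 5*a*s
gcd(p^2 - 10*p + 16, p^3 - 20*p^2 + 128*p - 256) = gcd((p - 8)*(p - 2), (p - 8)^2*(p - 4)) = p - 8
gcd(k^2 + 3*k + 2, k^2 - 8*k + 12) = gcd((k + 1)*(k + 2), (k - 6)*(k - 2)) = 1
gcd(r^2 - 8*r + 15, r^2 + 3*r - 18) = r - 3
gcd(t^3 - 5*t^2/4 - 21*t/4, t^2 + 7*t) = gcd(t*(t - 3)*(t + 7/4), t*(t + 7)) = t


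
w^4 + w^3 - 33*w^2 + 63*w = w*(w - 3)^2*(w + 7)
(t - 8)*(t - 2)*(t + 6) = t^3 - 4*t^2 - 44*t + 96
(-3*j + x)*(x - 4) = -3*j*x + 12*j + x^2 - 4*x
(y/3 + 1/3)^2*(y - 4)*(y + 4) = y^4/9 + 2*y^3/9 - 5*y^2/3 - 32*y/9 - 16/9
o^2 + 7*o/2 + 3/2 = (o + 1/2)*(o + 3)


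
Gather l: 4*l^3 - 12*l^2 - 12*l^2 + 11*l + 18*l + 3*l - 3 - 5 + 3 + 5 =4*l^3 - 24*l^2 + 32*l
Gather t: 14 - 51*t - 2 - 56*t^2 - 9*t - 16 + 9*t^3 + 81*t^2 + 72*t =9*t^3 + 25*t^2 + 12*t - 4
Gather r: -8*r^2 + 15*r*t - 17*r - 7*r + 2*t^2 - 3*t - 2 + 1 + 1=-8*r^2 + r*(15*t - 24) + 2*t^2 - 3*t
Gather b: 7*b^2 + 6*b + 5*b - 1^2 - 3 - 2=7*b^2 + 11*b - 6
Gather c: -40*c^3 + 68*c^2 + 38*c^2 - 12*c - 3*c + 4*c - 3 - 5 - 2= -40*c^3 + 106*c^2 - 11*c - 10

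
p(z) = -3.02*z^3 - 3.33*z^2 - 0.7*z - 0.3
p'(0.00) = -0.70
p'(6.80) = -464.92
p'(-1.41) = -9.32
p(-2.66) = 34.84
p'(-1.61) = -13.46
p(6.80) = -1108.62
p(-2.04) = 12.91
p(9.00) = -2477.91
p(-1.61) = 4.80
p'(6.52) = -429.27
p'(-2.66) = -47.09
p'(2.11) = -55.09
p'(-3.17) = -70.63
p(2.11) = -44.97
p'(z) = -9.06*z^2 - 6.66*z - 0.7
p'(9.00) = -794.50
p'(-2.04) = -24.82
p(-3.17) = 64.66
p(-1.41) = 2.53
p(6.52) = -983.47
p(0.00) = -0.30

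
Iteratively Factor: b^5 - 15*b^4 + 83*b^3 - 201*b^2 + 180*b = (b - 3)*(b^4 - 12*b^3 + 47*b^2 - 60*b) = b*(b - 3)*(b^3 - 12*b^2 + 47*b - 60) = b*(b - 5)*(b - 3)*(b^2 - 7*b + 12) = b*(b - 5)*(b - 3)^2*(b - 4)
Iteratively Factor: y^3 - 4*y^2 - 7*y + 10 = (y - 5)*(y^2 + y - 2) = (y - 5)*(y + 2)*(y - 1)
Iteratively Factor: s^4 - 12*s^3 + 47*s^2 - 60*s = (s - 4)*(s^3 - 8*s^2 + 15*s) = (s - 4)*(s - 3)*(s^2 - 5*s) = s*(s - 4)*(s - 3)*(s - 5)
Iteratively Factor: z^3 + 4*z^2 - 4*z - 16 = (z - 2)*(z^2 + 6*z + 8) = (z - 2)*(z + 2)*(z + 4)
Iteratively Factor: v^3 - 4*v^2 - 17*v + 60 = (v - 3)*(v^2 - v - 20) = (v - 3)*(v + 4)*(v - 5)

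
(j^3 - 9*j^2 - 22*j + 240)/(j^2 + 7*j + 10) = (j^2 - 14*j + 48)/(j + 2)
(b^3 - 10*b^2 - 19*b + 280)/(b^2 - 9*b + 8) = (b^2 - 2*b - 35)/(b - 1)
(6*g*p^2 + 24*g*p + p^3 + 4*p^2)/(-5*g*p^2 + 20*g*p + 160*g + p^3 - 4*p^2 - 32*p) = p*(6*g + p)/(-5*g*p + 40*g + p^2 - 8*p)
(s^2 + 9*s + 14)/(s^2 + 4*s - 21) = (s + 2)/(s - 3)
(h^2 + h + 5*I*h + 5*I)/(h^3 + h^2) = (h + 5*I)/h^2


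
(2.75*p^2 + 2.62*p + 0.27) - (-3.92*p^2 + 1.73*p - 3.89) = 6.67*p^2 + 0.89*p + 4.16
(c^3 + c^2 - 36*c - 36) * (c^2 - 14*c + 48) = c^5 - 13*c^4 - 2*c^3 + 516*c^2 - 1224*c - 1728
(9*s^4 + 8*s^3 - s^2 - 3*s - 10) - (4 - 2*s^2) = 9*s^4 + 8*s^3 + s^2 - 3*s - 14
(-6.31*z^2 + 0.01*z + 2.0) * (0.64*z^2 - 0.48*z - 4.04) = -4.0384*z^4 + 3.0352*z^3 + 26.7676*z^2 - 1.0004*z - 8.08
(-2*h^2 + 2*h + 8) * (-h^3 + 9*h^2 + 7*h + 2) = 2*h^5 - 20*h^4 - 4*h^3 + 82*h^2 + 60*h + 16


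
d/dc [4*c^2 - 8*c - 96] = 8*c - 8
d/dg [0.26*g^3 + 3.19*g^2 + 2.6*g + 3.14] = 0.78*g^2 + 6.38*g + 2.6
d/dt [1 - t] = -1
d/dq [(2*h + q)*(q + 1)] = 2*h + 2*q + 1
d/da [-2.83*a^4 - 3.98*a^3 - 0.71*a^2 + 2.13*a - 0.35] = -11.32*a^3 - 11.94*a^2 - 1.42*a + 2.13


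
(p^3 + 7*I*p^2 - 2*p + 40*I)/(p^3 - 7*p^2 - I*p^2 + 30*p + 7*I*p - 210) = (p^2 + 2*I*p + 8)/(p^2 - p*(7 + 6*I) + 42*I)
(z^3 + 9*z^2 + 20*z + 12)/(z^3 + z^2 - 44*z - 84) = (z + 1)/(z - 7)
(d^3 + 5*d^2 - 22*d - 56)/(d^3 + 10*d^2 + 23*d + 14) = (d - 4)/(d + 1)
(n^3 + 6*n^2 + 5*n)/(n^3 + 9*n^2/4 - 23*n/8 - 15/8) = 8*n*(n^2 + 6*n + 5)/(8*n^3 + 18*n^2 - 23*n - 15)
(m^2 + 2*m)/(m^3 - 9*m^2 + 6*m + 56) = m/(m^2 - 11*m + 28)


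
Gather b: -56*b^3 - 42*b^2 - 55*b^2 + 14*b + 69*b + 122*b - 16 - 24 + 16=-56*b^3 - 97*b^2 + 205*b - 24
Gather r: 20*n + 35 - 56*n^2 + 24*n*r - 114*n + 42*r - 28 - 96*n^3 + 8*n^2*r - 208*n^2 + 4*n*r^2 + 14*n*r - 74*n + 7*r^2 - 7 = -96*n^3 - 264*n^2 - 168*n + r^2*(4*n + 7) + r*(8*n^2 + 38*n + 42)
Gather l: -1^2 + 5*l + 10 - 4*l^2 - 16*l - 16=-4*l^2 - 11*l - 7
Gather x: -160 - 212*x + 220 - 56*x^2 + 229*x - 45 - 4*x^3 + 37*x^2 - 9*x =-4*x^3 - 19*x^2 + 8*x + 15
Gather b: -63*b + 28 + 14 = 42 - 63*b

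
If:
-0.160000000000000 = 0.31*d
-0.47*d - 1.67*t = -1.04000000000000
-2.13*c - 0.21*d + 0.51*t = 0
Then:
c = 0.23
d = -0.52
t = 0.77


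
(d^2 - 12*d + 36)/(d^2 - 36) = (d - 6)/(d + 6)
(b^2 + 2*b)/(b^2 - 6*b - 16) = b/(b - 8)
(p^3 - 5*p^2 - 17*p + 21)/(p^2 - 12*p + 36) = (p^3 - 5*p^2 - 17*p + 21)/(p^2 - 12*p + 36)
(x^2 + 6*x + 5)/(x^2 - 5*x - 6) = (x + 5)/(x - 6)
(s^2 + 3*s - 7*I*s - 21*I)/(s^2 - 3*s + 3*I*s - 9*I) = (s^2 + s*(3 - 7*I) - 21*I)/(s^2 + 3*s*(-1 + I) - 9*I)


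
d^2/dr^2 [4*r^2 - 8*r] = 8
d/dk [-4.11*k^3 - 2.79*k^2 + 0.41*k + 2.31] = -12.33*k^2 - 5.58*k + 0.41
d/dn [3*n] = 3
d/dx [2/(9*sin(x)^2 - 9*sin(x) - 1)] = 18*(1 - 2*sin(x))*cos(x)/(-9*sin(x)^2 + 9*sin(x) + 1)^2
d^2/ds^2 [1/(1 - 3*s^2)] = 6*(-9*s^2 - 1)/(3*s^2 - 1)^3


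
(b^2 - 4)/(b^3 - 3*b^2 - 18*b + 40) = (b + 2)/(b^2 - b - 20)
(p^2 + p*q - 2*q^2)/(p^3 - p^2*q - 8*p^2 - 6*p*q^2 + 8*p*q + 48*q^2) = (p - q)/(p^2 - 3*p*q - 8*p + 24*q)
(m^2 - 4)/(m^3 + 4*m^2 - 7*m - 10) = (m + 2)/(m^2 + 6*m + 5)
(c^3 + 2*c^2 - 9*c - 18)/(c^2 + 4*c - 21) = (c^2 + 5*c + 6)/(c + 7)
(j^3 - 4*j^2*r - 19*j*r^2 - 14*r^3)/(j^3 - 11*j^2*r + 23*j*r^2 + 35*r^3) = (-j - 2*r)/(-j + 5*r)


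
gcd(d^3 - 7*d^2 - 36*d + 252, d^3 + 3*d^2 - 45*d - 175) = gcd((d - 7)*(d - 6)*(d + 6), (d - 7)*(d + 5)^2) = d - 7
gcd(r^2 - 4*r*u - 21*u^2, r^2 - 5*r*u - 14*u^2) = r - 7*u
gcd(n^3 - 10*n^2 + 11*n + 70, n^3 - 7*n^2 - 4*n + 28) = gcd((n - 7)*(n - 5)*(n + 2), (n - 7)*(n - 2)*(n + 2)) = n^2 - 5*n - 14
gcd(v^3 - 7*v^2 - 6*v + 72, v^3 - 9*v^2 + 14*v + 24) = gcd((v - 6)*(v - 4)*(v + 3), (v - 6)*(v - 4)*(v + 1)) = v^2 - 10*v + 24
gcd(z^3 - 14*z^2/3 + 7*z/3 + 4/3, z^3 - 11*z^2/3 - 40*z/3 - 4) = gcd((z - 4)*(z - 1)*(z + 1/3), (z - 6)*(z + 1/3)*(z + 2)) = z + 1/3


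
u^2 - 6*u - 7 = (u - 7)*(u + 1)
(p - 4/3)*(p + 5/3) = p^2 + p/3 - 20/9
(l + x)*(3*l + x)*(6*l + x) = 18*l^3 + 27*l^2*x + 10*l*x^2 + x^3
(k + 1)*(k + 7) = k^2 + 8*k + 7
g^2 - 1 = (g - 1)*(g + 1)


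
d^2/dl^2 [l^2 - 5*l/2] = 2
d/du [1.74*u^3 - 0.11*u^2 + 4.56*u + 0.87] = 5.22*u^2 - 0.22*u + 4.56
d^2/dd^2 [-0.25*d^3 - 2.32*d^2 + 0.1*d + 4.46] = -1.5*d - 4.64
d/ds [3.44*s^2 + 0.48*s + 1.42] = 6.88*s + 0.48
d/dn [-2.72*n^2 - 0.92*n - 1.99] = -5.44*n - 0.92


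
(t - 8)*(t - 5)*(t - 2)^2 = t^4 - 17*t^3 + 96*t^2 - 212*t + 160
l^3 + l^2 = l^2*(l + 1)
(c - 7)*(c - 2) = c^2 - 9*c + 14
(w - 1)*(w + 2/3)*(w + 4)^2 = w^4 + 23*w^3/3 + 38*w^2/3 - 32*w/3 - 32/3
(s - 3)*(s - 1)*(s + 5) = s^3 + s^2 - 17*s + 15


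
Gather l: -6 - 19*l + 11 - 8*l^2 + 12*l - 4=-8*l^2 - 7*l + 1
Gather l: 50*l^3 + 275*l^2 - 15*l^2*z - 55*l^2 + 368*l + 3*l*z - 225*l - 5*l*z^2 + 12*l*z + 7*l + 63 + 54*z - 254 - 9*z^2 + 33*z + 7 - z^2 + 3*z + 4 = 50*l^3 + l^2*(220 - 15*z) + l*(-5*z^2 + 15*z + 150) - 10*z^2 + 90*z - 180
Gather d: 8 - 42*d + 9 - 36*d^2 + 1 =-36*d^2 - 42*d + 18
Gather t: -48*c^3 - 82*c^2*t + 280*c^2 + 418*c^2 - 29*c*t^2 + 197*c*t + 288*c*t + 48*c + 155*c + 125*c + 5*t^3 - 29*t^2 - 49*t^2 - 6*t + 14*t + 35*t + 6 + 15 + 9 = -48*c^3 + 698*c^2 + 328*c + 5*t^3 + t^2*(-29*c - 78) + t*(-82*c^2 + 485*c + 43) + 30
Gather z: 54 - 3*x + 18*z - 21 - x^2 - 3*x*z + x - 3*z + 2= -x^2 - 2*x + z*(15 - 3*x) + 35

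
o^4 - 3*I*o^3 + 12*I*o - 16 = (o - 2)*(o + 2)*(o - 4*I)*(o + I)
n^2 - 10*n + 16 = (n - 8)*(n - 2)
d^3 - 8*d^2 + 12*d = d*(d - 6)*(d - 2)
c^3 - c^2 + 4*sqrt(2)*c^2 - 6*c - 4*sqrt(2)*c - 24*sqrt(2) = (c - 3)*(c + 2)*(c + 4*sqrt(2))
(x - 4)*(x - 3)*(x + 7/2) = x^3 - 7*x^2/2 - 25*x/2 + 42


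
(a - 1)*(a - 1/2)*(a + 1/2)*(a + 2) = a^4 + a^3 - 9*a^2/4 - a/4 + 1/2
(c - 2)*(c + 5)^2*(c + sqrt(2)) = c^4 + sqrt(2)*c^3 + 8*c^3 + 5*c^2 + 8*sqrt(2)*c^2 - 50*c + 5*sqrt(2)*c - 50*sqrt(2)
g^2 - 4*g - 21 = (g - 7)*(g + 3)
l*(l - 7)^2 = l^3 - 14*l^2 + 49*l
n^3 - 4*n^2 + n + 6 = (n - 3)*(n - 2)*(n + 1)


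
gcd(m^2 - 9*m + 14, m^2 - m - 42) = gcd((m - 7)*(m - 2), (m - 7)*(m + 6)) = m - 7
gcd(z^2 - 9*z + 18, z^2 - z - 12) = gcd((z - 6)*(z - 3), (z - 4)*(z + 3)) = 1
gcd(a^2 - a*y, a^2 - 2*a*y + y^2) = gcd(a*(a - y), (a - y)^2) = -a + y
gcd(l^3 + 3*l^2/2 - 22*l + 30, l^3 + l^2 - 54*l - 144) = l + 6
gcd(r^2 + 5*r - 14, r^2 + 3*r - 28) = r + 7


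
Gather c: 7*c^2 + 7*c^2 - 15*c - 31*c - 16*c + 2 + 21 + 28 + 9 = 14*c^2 - 62*c + 60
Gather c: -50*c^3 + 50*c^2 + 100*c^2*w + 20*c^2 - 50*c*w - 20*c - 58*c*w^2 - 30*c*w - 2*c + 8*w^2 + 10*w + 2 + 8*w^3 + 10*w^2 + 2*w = -50*c^3 + c^2*(100*w + 70) + c*(-58*w^2 - 80*w - 22) + 8*w^3 + 18*w^2 + 12*w + 2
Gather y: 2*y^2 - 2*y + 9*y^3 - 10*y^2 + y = 9*y^3 - 8*y^2 - y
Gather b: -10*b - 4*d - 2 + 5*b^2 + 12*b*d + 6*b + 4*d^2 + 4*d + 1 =5*b^2 + b*(12*d - 4) + 4*d^2 - 1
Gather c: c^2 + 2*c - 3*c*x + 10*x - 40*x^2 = c^2 + c*(2 - 3*x) - 40*x^2 + 10*x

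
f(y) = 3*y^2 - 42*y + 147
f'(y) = 6*y - 42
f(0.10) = 142.83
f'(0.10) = -41.40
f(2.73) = 54.70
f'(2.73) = -25.62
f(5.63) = 5.63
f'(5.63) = -8.22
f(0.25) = 136.69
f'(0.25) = -40.50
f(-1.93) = 239.23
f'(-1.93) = -53.58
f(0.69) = 119.45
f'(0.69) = -37.86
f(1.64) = 86.19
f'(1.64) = -32.16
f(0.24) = 137.09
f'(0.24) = -40.56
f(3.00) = 48.00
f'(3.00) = -24.00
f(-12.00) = 1083.00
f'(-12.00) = -114.00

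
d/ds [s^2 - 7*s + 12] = 2*s - 7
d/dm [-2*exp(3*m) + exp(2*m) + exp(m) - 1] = (-6*exp(2*m) + 2*exp(m) + 1)*exp(m)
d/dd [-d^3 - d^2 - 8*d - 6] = -3*d^2 - 2*d - 8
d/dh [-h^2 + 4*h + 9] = 4 - 2*h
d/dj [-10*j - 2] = -10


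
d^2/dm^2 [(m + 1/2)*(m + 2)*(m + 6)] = 6*m + 17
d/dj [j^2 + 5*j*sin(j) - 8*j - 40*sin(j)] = 5*j*cos(j) + 2*j + 5*sin(j) - 40*cos(j) - 8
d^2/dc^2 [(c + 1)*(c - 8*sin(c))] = 2*(4*c + 4)*sin(c) - 16*cos(c) + 2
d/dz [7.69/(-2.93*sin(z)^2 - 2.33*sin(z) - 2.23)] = (45.0634*sin(z) + 17.9177)*cos(z)/(2.93*sin(z)^2 + 2.33*sin(z) + 2.23)^2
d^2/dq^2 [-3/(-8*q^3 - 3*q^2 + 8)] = 18*(12*q^2*(4*q + 1)^2 - (8*q + 1)*(8*q^3 + 3*q^2 - 8))/(8*q^3 + 3*q^2 - 8)^3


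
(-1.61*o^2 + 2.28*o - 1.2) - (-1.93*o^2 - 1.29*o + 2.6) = 0.32*o^2 + 3.57*o - 3.8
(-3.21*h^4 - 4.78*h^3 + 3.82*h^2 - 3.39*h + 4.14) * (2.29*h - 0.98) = -7.3509*h^5 - 7.8004*h^4 + 13.4322*h^3 - 11.5067*h^2 + 12.8028*h - 4.0572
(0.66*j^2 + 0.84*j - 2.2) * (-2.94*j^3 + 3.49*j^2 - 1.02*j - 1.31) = -1.9404*j^5 - 0.166199999999999*j^4 + 8.7264*j^3 - 9.3994*j^2 + 1.1436*j + 2.882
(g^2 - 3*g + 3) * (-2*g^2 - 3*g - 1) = -2*g^4 + 3*g^3 + 2*g^2 - 6*g - 3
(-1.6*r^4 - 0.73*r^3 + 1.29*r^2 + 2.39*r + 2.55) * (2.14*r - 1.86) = -3.424*r^5 + 1.4138*r^4 + 4.1184*r^3 + 2.7152*r^2 + 1.0116*r - 4.743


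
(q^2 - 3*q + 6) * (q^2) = q^4 - 3*q^3 + 6*q^2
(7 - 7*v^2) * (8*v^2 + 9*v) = -56*v^4 - 63*v^3 + 56*v^2 + 63*v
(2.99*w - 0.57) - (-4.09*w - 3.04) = 7.08*w + 2.47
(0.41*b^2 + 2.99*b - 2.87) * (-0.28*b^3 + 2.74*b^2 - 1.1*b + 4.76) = -0.1148*b^5 + 0.2862*b^4 + 8.5452*b^3 - 9.2012*b^2 + 17.3894*b - 13.6612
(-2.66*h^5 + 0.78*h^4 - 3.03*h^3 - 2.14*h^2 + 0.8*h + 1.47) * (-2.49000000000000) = 6.6234*h^5 - 1.9422*h^4 + 7.5447*h^3 + 5.3286*h^2 - 1.992*h - 3.6603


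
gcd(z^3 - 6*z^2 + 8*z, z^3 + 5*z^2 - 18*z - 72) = z - 4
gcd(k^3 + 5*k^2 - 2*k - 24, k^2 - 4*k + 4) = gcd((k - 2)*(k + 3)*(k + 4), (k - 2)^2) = k - 2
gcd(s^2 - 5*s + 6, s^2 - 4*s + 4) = s - 2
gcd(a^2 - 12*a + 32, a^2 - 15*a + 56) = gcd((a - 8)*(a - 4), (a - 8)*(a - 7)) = a - 8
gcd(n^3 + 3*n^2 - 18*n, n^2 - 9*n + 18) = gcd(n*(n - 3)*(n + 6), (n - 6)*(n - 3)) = n - 3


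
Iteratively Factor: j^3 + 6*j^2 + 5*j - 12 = (j + 3)*(j^2 + 3*j - 4) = (j + 3)*(j + 4)*(j - 1)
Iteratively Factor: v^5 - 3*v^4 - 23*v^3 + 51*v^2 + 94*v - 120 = (v - 5)*(v^4 + 2*v^3 - 13*v^2 - 14*v + 24) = (v - 5)*(v + 2)*(v^3 - 13*v + 12) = (v - 5)*(v + 2)*(v + 4)*(v^2 - 4*v + 3) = (v - 5)*(v - 1)*(v + 2)*(v + 4)*(v - 3)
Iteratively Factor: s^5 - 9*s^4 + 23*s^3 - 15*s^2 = (s)*(s^4 - 9*s^3 + 23*s^2 - 15*s) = s^2*(s^3 - 9*s^2 + 23*s - 15) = s^2*(s - 3)*(s^2 - 6*s + 5) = s^2*(s - 5)*(s - 3)*(s - 1)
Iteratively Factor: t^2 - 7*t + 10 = (t - 5)*(t - 2)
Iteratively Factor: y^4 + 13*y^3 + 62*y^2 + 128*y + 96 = (y + 4)*(y^3 + 9*y^2 + 26*y + 24) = (y + 4)^2*(y^2 + 5*y + 6) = (y + 3)*(y + 4)^2*(y + 2)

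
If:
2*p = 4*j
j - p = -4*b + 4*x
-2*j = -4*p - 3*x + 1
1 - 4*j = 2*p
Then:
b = 11/96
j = 1/8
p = 1/4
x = 1/12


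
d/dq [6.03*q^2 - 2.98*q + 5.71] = 12.06*q - 2.98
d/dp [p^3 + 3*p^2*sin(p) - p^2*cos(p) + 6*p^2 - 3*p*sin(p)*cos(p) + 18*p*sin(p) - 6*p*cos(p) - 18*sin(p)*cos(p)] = p^2*sin(p) + 3*p^2*cos(p) + 3*p^2 + 12*p*sin(p) + 16*p*cos(p) - 3*p*cos(2*p) + 12*p + 18*sin(p) - 3*sin(2*p)/2 - 6*cos(p) - 18*cos(2*p)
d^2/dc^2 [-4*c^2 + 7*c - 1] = -8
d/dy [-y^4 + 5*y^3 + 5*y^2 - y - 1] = -4*y^3 + 15*y^2 + 10*y - 1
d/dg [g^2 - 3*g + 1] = 2*g - 3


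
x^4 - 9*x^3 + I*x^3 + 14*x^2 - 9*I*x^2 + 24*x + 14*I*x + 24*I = (x - 6)*(x - 4)*(x + 1)*(x + I)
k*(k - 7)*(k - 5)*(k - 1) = k^4 - 13*k^3 + 47*k^2 - 35*k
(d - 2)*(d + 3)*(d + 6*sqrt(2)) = d^3 + d^2 + 6*sqrt(2)*d^2 - 6*d + 6*sqrt(2)*d - 36*sqrt(2)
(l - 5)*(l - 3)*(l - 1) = l^3 - 9*l^2 + 23*l - 15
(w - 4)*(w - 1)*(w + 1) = w^3 - 4*w^2 - w + 4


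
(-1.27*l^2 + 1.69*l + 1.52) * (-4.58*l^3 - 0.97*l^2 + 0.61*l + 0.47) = 5.8166*l^5 - 6.5083*l^4 - 9.3756*l^3 - 1.0404*l^2 + 1.7215*l + 0.7144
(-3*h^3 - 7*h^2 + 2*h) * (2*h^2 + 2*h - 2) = -6*h^5 - 20*h^4 - 4*h^3 + 18*h^2 - 4*h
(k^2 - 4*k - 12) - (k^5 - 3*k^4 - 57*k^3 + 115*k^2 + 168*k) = -k^5 + 3*k^4 + 57*k^3 - 114*k^2 - 172*k - 12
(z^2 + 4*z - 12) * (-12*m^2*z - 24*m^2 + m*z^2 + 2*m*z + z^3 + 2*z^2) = -12*m^2*z^3 - 72*m^2*z^2 + 48*m^2*z + 288*m^2 + m*z^4 + 6*m*z^3 - 4*m*z^2 - 24*m*z + z^5 + 6*z^4 - 4*z^3 - 24*z^2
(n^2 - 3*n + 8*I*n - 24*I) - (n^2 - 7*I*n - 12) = -3*n + 15*I*n + 12 - 24*I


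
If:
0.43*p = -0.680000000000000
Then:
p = -1.58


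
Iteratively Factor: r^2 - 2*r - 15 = (r - 5)*(r + 3)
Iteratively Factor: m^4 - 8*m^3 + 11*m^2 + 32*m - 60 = (m - 3)*(m^3 - 5*m^2 - 4*m + 20) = (m - 3)*(m - 2)*(m^2 - 3*m - 10) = (m - 3)*(m - 2)*(m + 2)*(m - 5)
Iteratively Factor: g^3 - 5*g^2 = (g)*(g^2 - 5*g) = g*(g - 5)*(g)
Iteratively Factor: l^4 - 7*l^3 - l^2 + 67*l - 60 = (l - 5)*(l^3 - 2*l^2 - 11*l + 12) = (l - 5)*(l - 1)*(l^2 - l - 12) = (l - 5)*(l - 4)*(l - 1)*(l + 3)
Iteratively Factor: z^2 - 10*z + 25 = (z - 5)*(z - 5)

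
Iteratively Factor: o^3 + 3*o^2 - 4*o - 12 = (o + 2)*(o^2 + o - 6) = (o - 2)*(o + 2)*(o + 3)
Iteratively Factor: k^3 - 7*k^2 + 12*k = (k)*(k^2 - 7*k + 12) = k*(k - 4)*(k - 3)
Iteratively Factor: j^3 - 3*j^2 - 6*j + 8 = (j - 4)*(j^2 + j - 2) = (j - 4)*(j - 1)*(j + 2)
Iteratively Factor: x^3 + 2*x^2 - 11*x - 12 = (x + 1)*(x^2 + x - 12) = (x + 1)*(x + 4)*(x - 3)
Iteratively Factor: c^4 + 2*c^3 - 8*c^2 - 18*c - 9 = (c - 3)*(c^3 + 5*c^2 + 7*c + 3) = (c - 3)*(c + 1)*(c^2 + 4*c + 3) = (c - 3)*(c + 1)^2*(c + 3)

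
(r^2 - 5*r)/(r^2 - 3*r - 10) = r/(r + 2)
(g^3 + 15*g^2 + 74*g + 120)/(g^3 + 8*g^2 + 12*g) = (g^2 + 9*g + 20)/(g*(g + 2))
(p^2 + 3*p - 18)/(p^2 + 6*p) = (p - 3)/p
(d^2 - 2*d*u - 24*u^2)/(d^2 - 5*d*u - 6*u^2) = (d + 4*u)/(d + u)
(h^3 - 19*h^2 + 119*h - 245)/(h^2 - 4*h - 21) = (h^2 - 12*h + 35)/(h + 3)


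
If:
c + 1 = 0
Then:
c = -1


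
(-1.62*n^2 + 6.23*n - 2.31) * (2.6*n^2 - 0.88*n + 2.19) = -4.212*n^4 + 17.6236*n^3 - 15.0362*n^2 + 15.6765*n - 5.0589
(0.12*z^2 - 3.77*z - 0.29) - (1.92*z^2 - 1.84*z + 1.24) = -1.8*z^2 - 1.93*z - 1.53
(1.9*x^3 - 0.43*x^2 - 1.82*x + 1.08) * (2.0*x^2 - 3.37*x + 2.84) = 3.8*x^5 - 7.263*x^4 + 3.2051*x^3 + 7.0722*x^2 - 8.8084*x + 3.0672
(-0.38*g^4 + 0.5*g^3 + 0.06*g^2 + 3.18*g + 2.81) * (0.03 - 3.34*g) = 1.2692*g^5 - 1.6814*g^4 - 0.1854*g^3 - 10.6194*g^2 - 9.29*g + 0.0843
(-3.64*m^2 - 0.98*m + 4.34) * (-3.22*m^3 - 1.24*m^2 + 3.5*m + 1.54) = 11.7208*m^5 + 7.6692*m^4 - 25.4996*m^3 - 14.4172*m^2 + 13.6808*m + 6.6836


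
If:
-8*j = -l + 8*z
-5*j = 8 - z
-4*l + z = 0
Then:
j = -248/187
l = 64/187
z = 256/187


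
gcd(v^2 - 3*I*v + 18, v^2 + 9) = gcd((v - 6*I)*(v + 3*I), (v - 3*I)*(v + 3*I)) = v + 3*I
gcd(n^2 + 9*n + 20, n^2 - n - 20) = n + 4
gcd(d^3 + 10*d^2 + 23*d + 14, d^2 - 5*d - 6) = d + 1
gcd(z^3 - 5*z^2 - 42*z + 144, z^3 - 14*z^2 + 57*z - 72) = z^2 - 11*z + 24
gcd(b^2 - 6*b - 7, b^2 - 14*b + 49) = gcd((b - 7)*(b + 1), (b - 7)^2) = b - 7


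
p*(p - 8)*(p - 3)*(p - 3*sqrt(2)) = p^4 - 11*p^3 - 3*sqrt(2)*p^3 + 24*p^2 + 33*sqrt(2)*p^2 - 72*sqrt(2)*p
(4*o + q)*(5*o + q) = 20*o^2 + 9*o*q + q^2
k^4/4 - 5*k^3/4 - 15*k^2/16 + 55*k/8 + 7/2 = (k/4 + 1/2)*(k - 4)*(k - 7/2)*(k + 1/2)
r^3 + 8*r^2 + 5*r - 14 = (r - 1)*(r + 2)*(r + 7)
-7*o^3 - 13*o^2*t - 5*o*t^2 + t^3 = (-7*o + t)*(o + t)^2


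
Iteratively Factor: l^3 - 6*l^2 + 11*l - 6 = (l - 3)*(l^2 - 3*l + 2) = (l - 3)*(l - 2)*(l - 1)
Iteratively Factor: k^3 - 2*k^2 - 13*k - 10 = (k - 5)*(k^2 + 3*k + 2) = (k - 5)*(k + 2)*(k + 1)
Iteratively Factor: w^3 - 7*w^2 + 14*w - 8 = (w - 2)*(w^2 - 5*w + 4) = (w - 4)*(w - 2)*(w - 1)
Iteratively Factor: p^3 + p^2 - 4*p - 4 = (p + 2)*(p^2 - p - 2) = (p - 2)*(p + 2)*(p + 1)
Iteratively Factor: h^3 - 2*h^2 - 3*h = (h)*(h^2 - 2*h - 3) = h*(h - 3)*(h + 1)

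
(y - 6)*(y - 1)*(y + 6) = y^3 - y^2 - 36*y + 36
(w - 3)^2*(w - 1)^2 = w^4 - 8*w^3 + 22*w^2 - 24*w + 9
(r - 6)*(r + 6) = r^2 - 36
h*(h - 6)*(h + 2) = h^3 - 4*h^2 - 12*h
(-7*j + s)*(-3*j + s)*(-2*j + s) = -42*j^3 + 41*j^2*s - 12*j*s^2 + s^3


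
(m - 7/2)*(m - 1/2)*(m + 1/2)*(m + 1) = m^4 - 5*m^3/2 - 15*m^2/4 + 5*m/8 + 7/8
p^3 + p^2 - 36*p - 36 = (p - 6)*(p + 1)*(p + 6)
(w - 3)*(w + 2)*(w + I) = w^3 - w^2 + I*w^2 - 6*w - I*w - 6*I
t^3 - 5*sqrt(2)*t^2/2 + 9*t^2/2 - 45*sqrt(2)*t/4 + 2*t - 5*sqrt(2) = (t + 1/2)*(t + 4)*(t - 5*sqrt(2)/2)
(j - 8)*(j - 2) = j^2 - 10*j + 16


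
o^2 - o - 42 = (o - 7)*(o + 6)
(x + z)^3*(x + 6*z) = x^4 + 9*x^3*z + 21*x^2*z^2 + 19*x*z^3 + 6*z^4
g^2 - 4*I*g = g*(g - 4*I)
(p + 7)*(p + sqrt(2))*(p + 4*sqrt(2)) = p^3 + 7*p^2 + 5*sqrt(2)*p^2 + 8*p + 35*sqrt(2)*p + 56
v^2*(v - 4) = v^3 - 4*v^2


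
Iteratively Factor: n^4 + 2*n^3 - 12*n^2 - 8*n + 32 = (n - 2)*(n^3 + 4*n^2 - 4*n - 16) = (n - 2)*(n + 2)*(n^2 + 2*n - 8) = (n - 2)^2*(n + 2)*(n + 4)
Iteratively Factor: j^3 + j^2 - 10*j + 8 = (j + 4)*(j^2 - 3*j + 2) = (j - 2)*(j + 4)*(j - 1)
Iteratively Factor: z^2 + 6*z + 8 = (z + 4)*(z + 2)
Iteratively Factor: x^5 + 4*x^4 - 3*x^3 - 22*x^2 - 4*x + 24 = (x + 3)*(x^4 + x^3 - 6*x^2 - 4*x + 8) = (x + 2)*(x + 3)*(x^3 - x^2 - 4*x + 4) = (x - 2)*(x + 2)*(x + 3)*(x^2 + x - 2) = (x - 2)*(x - 1)*(x + 2)*(x + 3)*(x + 2)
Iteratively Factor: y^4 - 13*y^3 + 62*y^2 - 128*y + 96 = (y - 4)*(y^3 - 9*y^2 + 26*y - 24) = (y - 4)*(y - 2)*(y^2 - 7*y + 12) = (y - 4)*(y - 3)*(y - 2)*(y - 4)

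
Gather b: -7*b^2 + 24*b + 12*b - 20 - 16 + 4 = -7*b^2 + 36*b - 32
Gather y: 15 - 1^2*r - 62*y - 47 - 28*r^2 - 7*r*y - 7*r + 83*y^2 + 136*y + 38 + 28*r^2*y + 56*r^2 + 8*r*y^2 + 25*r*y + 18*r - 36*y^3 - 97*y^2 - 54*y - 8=28*r^2 + 10*r - 36*y^3 + y^2*(8*r - 14) + y*(28*r^2 + 18*r + 20) - 2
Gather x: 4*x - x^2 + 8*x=-x^2 + 12*x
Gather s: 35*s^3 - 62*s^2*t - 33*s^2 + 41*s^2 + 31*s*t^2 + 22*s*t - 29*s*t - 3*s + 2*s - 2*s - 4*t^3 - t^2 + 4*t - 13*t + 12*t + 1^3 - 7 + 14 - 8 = 35*s^3 + s^2*(8 - 62*t) + s*(31*t^2 - 7*t - 3) - 4*t^3 - t^2 + 3*t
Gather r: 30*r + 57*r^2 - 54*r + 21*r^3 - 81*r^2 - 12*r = 21*r^3 - 24*r^2 - 36*r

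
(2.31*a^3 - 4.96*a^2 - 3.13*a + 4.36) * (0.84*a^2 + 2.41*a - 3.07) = 1.9404*a^5 + 1.4007*a^4 - 21.6745*a^3 + 11.3463*a^2 + 20.1167*a - 13.3852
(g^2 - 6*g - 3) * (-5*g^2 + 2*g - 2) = -5*g^4 + 32*g^3 + g^2 + 6*g + 6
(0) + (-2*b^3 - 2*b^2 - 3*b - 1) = -2*b^3 - 2*b^2 - 3*b - 1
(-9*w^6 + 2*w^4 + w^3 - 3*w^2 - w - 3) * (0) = 0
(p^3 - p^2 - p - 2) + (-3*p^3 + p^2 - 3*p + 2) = -2*p^3 - 4*p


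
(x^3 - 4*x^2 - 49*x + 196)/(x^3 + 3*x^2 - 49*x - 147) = (x - 4)/(x + 3)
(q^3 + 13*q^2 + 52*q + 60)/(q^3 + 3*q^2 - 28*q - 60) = (q + 5)/(q - 5)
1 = 1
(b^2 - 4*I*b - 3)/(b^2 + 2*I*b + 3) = (b - 3*I)/(b + 3*I)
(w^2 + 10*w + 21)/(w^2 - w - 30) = (w^2 + 10*w + 21)/(w^2 - w - 30)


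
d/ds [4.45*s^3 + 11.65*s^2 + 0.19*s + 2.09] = 13.35*s^2 + 23.3*s + 0.19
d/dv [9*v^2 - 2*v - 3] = 18*v - 2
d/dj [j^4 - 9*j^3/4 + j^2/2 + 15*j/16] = 4*j^3 - 27*j^2/4 + j + 15/16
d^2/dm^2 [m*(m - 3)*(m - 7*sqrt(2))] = 6*m - 14*sqrt(2) - 6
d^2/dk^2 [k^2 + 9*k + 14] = 2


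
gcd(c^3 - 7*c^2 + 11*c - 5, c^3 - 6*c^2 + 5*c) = c^2 - 6*c + 5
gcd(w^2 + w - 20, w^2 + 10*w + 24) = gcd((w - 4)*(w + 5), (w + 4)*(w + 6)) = 1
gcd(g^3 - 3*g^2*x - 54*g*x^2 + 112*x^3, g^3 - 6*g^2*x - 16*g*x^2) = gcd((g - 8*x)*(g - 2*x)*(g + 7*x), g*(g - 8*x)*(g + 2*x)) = -g + 8*x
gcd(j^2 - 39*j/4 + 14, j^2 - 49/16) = j - 7/4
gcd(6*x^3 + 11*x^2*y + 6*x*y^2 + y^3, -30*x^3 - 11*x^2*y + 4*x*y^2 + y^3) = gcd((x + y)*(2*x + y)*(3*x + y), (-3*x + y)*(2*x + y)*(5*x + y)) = 2*x + y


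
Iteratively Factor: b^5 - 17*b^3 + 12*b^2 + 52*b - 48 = (b - 3)*(b^4 + 3*b^3 - 8*b^2 - 12*b + 16) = (b - 3)*(b - 2)*(b^3 + 5*b^2 + 2*b - 8) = (b - 3)*(b - 2)*(b + 4)*(b^2 + b - 2) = (b - 3)*(b - 2)*(b + 2)*(b + 4)*(b - 1)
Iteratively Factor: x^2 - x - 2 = (x - 2)*(x + 1)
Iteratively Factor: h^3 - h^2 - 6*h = (h - 3)*(h^2 + 2*h) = h*(h - 3)*(h + 2)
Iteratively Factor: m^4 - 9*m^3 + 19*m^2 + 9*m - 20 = (m + 1)*(m^3 - 10*m^2 + 29*m - 20) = (m - 5)*(m + 1)*(m^2 - 5*m + 4) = (m - 5)*(m - 4)*(m + 1)*(m - 1)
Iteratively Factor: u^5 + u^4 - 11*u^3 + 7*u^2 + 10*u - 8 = (u - 1)*(u^4 + 2*u^3 - 9*u^2 - 2*u + 8) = (u - 1)*(u + 4)*(u^3 - 2*u^2 - u + 2) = (u - 1)^2*(u + 4)*(u^2 - u - 2) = (u - 2)*(u - 1)^2*(u + 4)*(u + 1)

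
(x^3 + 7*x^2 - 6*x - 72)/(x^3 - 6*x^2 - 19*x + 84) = (x + 6)/(x - 7)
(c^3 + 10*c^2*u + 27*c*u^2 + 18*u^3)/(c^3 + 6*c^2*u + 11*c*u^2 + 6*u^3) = (c + 6*u)/(c + 2*u)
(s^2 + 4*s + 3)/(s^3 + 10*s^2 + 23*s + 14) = (s + 3)/(s^2 + 9*s + 14)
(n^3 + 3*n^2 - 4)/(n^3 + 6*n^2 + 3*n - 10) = (n + 2)/(n + 5)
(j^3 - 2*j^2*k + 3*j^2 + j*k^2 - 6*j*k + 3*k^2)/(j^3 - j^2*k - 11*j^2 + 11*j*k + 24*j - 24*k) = (j^2 - j*k + 3*j - 3*k)/(j^2 - 11*j + 24)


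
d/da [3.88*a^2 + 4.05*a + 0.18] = 7.76*a + 4.05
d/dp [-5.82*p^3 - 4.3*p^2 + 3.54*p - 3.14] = -17.46*p^2 - 8.6*p + 3.54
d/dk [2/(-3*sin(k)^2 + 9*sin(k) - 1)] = 6*(2*sin(k) - 3)*cos(k)/(3*sin(k)^2 - 9*sin(k) + 1)^2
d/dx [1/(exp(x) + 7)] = -exp(x)/(exp(x) + 7)^2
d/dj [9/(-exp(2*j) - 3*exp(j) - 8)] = (18*exp(j) + 27)*exp(j)/(exp(2*j) + 3*exp(j) + 8)^2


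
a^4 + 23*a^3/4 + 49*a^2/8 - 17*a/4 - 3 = (a - 3/4)*(a + 1/2)*(a + 2)*(a + 4)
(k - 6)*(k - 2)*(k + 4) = k^3 - 4*k^2 - 20*k + 48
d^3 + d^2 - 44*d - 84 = (d - 7)*(d + 2)*(d + 6)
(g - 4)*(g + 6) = g^2 + 2*g - 24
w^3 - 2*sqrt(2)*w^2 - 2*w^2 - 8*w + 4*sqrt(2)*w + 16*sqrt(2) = (w - 4)*(w + 2)*(w - 2*sqrt(2))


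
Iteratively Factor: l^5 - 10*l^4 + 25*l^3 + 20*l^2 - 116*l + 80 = (l + 2)*(l^4 - 12*l^3 + 49*l^2 - 78*l + 40) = (l - 4)*(l + 2)*(l^3 - 8*l^2 + 17*l - 10) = (l - 5)*(l - 4)*(l + 2)*(l^2 - 3*l + 2) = (l - 5)*(l - 4)*(l - 2)*(l + 2)*(l - 1)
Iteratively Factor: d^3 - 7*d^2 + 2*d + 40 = (d - 4)*(d^2 - 3*d - 10) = (d - 4)*(d + 2)*(d - 5)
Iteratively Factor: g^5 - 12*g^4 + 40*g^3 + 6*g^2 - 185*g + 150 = (g - 5)*(g^4 - 7*g^3 + 5*g^2 + 31*g - 30) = (g - 5)*(g - 1)*(g^3 - 6*g^2 - g + 30) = (g - 5)^2*(g - 1)*(g^2 - g - 6) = (g - 5)^2*(g - 3)*(g - 1)*(g + 2)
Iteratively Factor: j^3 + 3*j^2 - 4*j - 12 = (j - 2)*(j^2 + 5*j + 6) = (j - 2)*(j + 2)*(j + 3)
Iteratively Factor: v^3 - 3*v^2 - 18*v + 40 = (v + 4)*(v^2 - 7*v + 10) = (v - 5)*(v + 4)*(v - 2)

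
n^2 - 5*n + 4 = (n - 4)*(n - 1)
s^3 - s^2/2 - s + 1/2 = (s - 1)*(s - 1/2)*(s + 1)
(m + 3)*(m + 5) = m^2 + 8*m + 15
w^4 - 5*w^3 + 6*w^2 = w^2*(w - 3)*(w - 2)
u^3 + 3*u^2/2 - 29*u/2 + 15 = (u - 2)*(u - 3/2)*(u + 5)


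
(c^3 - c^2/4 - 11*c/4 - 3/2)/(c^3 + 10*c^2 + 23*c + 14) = (4*c^2 - 5*c - 6)/(4*(c^2 + 9*c + 14))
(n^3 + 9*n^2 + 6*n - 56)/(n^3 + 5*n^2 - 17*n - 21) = (n^2 + 2*n - 8)/(n^2 - 2*n - 3)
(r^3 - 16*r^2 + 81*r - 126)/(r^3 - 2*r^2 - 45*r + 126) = (r - 7)/(r + 7)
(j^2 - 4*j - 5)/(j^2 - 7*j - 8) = (j - 5)/(j - 8)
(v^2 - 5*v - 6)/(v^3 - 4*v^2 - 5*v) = (v - 6)/(v*(v - 5))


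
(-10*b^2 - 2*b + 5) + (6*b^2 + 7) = -4*b^2 - 2*b + 12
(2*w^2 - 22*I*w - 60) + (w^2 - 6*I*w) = 3*w^2 - 28*I*w - 60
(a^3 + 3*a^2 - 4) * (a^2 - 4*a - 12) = a^5 - a^4 - 24*a^3 - 40*a^2 + 16*a + 48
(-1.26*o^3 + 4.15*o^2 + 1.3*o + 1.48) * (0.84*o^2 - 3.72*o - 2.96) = -1.0584*o^5 + 8.1732*o^4 - 10.6164*o^3 - 15.8768*o^2 - 9.3536*o - 4.3808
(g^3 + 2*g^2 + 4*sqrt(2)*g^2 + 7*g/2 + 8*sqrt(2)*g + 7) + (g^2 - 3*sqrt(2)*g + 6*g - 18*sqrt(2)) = g^3 + 3*g^2 + 4*sqrt(2)*g^2 + 5*sqrt(2)*g + 19*g/2 - 18*sqrt(2) + 7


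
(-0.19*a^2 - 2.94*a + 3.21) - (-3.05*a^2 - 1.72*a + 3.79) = 2.86*a^2 - 1.22*a - 0.58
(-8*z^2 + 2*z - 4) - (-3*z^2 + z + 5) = -5*z^2 + z - 9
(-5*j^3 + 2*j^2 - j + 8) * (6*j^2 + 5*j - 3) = -30*j^5 - 13*j^4 + 19*j^3 + 37*j^2 + 43*j - 24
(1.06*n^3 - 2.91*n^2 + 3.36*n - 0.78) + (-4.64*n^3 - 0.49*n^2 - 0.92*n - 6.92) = -3.58*n^3 - 3.4*n^2 + 2.44*n - 7.7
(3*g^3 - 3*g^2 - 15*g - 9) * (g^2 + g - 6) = 3*g^5 - 36*g^3 - 6*g^2 + 81*g + 54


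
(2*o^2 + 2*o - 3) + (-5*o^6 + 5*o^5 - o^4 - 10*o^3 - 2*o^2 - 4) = -5*o^6 + 5*o^5 - o^4 - 10*o^3 + 2*o - 7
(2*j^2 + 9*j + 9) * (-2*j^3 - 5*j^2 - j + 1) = -4*j^5 - 28*j^4 - 65*j^3 - 52*j^2 + 9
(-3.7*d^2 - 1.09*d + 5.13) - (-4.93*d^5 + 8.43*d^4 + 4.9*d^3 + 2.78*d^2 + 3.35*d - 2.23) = 4.93*d^5 - 8.43*d^4 - 4.9*d^3 - 6.48*d^2 - 4.44*d + 7.36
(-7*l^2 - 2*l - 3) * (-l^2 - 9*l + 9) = 7*l^4 + 65*l^3 - 42*l^2 + 9*l - 27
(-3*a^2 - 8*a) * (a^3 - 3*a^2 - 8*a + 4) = -3*a^5 + a^4 + 48*a^3 + 52*a^2 - 32*a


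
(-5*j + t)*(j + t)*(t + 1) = -5*j^2*t - 5*j^2 - 4*j*t^2 - 4*j*t + t^3 + t^2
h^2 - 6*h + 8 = (h - 4)*(h - 2)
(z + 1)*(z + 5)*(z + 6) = z^3 + 12*z^2 + 41*z + 30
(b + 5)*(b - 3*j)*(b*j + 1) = b^3*j - 3*b^2*j^2 + 5*b^2*j + b^2 - 15*b*j^2 - 3*b*j + 5*b - 15*j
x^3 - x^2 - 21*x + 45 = (x - 3)^2*(x + 5)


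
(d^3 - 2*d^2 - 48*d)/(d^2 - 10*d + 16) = d*(d + 6)/(d - 2)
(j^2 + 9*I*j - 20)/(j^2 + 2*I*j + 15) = (j + 4*I)/(j - 3*I)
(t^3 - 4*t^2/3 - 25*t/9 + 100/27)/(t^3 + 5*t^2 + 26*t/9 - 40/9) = (9*t^2 - 27*t + 20)/(3*(3*t^2 + 10*t - 8))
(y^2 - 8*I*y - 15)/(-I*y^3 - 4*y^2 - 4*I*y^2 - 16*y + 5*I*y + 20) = (I*y^2 + 8*y - 15*I)/(y^3 + 4*y^2*(1 - I) - y*(5 + 16*I) + 20*I)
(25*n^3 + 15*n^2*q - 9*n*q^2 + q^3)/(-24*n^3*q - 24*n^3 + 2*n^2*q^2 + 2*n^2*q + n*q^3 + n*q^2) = (25*n^3 + 15*n^2*q - 9*n*q^2 + q^3)/(n*(-24*n^2*q - 24*n^2 + 2*n*q^2 + 2*n*q + q^3 + q^2))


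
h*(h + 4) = h^2 + 4*h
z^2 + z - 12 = (z - 3)*(z + 4)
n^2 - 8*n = n*(n - 8)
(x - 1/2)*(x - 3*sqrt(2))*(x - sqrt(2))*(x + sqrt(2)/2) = x^4 - 7*sqrt(2)*x^3/2 - x^3/2 + 2*x^2 + 7*sqrt(2)*x^2/4 - x + 3*sqrt(2)*x - 3*sqrt(2)/2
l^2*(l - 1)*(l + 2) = l^4 + l^3 - 2*l^2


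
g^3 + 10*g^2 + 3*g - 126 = (g - 3)*(g + 6)*(g + 7)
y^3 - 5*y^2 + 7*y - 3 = (y - 3)*(y - 1)^2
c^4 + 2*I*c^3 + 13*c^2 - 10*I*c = c*(c - 2*I)*(c - I)*(c + 5*I)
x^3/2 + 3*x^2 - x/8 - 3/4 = (x/2 + 1/4)*(x - 1/2)*(x + 6)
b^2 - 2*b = b*(b - 2)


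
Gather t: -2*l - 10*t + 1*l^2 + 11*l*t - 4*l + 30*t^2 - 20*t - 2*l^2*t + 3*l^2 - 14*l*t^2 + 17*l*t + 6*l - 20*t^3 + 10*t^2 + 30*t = 4*l^2 - 20*t^3 + t^2*(40 - 14*l) + t*(-2*l^2 + 28*l)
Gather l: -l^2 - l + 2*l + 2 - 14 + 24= -l^2 + l + 12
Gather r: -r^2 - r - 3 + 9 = -r^2 - r + 6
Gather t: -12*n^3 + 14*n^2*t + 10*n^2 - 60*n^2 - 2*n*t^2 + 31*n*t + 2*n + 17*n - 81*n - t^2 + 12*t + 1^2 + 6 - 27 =-12*n^3 - 50*n^2 - 62*n + t^2*(-2*n - 1) + t*(14*n^2 + 31*n + 12) - 20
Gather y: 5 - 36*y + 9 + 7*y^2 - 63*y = 7*y^2 - 99*y + 14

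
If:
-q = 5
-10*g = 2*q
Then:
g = 1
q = -5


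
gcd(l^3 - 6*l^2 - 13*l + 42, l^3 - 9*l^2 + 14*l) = l^2 - 9*l + 14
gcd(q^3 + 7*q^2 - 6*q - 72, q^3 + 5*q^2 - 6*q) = q + 6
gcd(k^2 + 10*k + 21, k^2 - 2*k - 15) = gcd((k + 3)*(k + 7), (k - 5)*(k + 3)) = k + 3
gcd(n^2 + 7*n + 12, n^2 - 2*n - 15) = n + 3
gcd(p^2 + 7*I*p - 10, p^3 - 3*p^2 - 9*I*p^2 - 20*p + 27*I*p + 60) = 1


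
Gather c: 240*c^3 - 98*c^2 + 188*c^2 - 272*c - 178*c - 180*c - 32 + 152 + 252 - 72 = 240*c^3 + 90*c^2 - 630*c + 300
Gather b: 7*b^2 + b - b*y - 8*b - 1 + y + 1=7*b^2 + b*(-y - 7) + y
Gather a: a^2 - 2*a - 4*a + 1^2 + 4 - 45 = a^2 - 6*a - 40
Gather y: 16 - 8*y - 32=-8*y - 16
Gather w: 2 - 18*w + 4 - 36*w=6 - 54*w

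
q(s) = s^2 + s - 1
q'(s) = 2*s + 1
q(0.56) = -0.13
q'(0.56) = 2.12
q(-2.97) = 4.85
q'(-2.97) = -4.94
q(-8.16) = 57.43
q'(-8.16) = -15.32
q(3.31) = 13.27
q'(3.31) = 7.62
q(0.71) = 0.21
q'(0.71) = 2.42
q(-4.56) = 15.23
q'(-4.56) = -8.12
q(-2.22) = 1.71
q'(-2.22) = -3.44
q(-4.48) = 14.59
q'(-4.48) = -7.96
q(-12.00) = 131.00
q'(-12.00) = -23.00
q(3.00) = 11.00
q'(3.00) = 7.00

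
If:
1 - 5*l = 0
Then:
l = 1/5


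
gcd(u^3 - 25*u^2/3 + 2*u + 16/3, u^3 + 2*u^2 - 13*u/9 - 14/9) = u^2 - u/3 - 2/3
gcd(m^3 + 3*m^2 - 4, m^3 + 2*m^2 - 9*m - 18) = m + 2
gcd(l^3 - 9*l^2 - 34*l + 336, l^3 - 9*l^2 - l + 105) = l - 7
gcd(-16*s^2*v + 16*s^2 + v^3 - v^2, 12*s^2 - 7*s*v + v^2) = 4*s - v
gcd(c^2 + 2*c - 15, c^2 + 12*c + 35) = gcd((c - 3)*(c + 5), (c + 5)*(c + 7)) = c + 5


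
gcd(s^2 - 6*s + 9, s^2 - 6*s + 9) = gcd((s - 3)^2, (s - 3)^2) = s^2 - 6*s + 9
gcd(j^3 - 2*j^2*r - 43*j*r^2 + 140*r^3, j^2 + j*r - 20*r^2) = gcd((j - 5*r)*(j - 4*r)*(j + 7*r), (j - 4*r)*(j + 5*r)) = -j + 4*r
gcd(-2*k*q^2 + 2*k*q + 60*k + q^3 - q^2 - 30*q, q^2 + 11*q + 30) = q + 5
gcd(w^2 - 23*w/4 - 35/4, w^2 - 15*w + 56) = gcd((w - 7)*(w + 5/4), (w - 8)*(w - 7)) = w - 7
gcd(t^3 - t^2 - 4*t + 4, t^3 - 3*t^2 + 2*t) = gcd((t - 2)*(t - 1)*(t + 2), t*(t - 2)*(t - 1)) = t^2 - 3*t + 2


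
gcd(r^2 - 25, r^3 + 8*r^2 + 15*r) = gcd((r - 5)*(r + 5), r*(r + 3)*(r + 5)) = r + 5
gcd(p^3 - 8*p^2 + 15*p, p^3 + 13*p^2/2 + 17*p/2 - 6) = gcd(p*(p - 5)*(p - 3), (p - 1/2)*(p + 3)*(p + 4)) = 1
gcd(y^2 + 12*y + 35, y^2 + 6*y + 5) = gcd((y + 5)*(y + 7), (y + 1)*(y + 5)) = y + 5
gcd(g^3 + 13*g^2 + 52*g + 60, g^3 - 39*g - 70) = g^2 + 7*g + 10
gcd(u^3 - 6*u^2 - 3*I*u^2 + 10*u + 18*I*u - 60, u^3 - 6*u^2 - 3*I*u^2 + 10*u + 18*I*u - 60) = u^3 + u^2*(-6 - 3*I) + u*(10 + 18*I) - 60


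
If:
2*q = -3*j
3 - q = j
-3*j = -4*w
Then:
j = -6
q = 9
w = -9/2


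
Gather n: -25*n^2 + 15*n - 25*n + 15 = -25*n^2 - 10*n + 15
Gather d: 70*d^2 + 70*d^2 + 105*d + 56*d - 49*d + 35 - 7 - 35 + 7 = 140*d^2 + 112*d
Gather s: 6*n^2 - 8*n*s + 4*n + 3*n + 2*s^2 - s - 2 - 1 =6*n^2 + 7*n + 2*s^2 + s*(-8*n - 1) - 3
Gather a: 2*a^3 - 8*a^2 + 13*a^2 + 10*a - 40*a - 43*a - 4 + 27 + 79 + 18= 2*a^3 + 5*a^2 - 73*a + 120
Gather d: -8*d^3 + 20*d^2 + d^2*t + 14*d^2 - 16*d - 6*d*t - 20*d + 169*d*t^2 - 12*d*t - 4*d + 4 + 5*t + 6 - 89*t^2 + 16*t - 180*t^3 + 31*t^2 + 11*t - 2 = -8*d^3 + d^2*(t + 34) + d*(169*t^2 - 18*t - 40) - 180*t^3 - 58*t^2 + 32*t + 8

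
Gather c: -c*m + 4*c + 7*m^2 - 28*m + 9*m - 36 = c*(4 - m) + 7*m^2 - 19*m - 36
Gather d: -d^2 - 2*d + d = -d^2 - d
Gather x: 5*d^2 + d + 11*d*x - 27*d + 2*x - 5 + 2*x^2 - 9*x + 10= 5*d^2 - 26*d + 2*x^2 + x*(11*d - 7) + 5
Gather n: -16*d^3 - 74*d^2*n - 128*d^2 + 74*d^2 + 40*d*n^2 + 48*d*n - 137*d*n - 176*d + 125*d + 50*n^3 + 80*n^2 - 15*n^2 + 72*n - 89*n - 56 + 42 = -16*d^3 - 54*d^2 - 51*d + 50*n^3 + n^2*(40*d + 65) + n*(-74*d^2 - 89*d - 17) - 14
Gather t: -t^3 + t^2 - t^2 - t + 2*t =-t^3 + t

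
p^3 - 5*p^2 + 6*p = p*(p - 3)*(p - 2)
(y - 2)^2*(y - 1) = y^3 - 5*y^2 + 8*y - 4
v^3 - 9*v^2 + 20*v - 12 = (v - 6)*(v - 2)*(v - 1)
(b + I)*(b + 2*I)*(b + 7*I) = b^3 + 10*I*b^2 - 23*b - 14*I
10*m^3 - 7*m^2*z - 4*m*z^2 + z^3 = (-5*m + z)*(-m + z)*(2*m + z)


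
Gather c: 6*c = 6*c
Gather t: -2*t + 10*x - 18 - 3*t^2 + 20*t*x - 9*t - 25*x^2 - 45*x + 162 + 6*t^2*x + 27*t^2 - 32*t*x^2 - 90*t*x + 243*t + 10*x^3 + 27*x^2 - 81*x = t^2*(6*x + 24) + t*(-32*x^2 - 70*x + 232) + 10*x^3 + 2*x^2 - 116*x + 144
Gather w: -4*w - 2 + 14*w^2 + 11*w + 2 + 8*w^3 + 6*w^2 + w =8*w^3 + 20*w^2 + 8*w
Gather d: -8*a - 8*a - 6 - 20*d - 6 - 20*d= -16*a - 40*d - 12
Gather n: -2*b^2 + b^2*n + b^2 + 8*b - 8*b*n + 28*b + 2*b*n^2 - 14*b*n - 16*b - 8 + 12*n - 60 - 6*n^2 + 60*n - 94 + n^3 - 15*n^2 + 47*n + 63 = -b^2 + 20*b + n^3 + n^2*(2*b - 21) + n*(b^2 - 22*b + 119) - 99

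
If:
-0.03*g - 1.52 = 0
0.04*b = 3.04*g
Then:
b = -3850.67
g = -50.67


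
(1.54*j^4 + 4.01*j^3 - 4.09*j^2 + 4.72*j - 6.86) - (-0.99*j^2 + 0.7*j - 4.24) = 1.54*j^4 + 4.01*j^3 - 3.1*j^2 + 4.02*j - 2.62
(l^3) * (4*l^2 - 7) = 4*l^5 - 7*l^3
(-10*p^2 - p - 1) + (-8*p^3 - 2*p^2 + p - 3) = -8*p^3 - 12*p^2 - 4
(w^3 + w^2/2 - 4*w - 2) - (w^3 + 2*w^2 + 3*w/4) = -3*w^2/2 - 19*w/4 - 2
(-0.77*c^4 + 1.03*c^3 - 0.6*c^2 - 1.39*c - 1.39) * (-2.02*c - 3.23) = 1.5554*c^5 + 0.4065*c^4 - 2.1149*c^3 + 4.7458*c^2 + 7.2975*c + 4.4897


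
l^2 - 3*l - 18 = (l - 6)*(l + 3)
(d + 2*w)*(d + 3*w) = d^2 + 5*d*w + 6*w^2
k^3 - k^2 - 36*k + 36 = (k - 6)*(k - 1)*(k + 6)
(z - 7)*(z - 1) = z^2 - 8*z + 7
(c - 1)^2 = c^2 - 2*c + 1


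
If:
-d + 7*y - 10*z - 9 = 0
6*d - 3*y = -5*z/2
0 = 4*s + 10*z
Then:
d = 25*z/78 + 9/13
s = -5*z/2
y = 115*z/78 + 18/13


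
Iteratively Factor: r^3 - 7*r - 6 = (r + 2)*(r^2 - 2*r - 3) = (r + 1)*(r + 2)*(r - 3)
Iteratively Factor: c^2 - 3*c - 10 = (c + 2)*(c - 5)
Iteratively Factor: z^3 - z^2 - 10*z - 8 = (z + 2)*(z^2 - 3*z - 4) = (z - 4)*(z + 2)*(z + 1)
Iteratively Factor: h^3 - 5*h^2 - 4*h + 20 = (h - 2)*(h^2 - 3*h - 10) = (h - 2)*(h + 2)*(h - 5)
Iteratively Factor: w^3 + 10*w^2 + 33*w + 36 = (w + 3)*(w^2 + 7*w + 12) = (w + 3)^2*(w + 4)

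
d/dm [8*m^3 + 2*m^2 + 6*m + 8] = 24*m^2 + 4*m + 6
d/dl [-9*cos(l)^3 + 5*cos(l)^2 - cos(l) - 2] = (27*cos(l)^2 - 10*cos(l) + 1)*sin(l)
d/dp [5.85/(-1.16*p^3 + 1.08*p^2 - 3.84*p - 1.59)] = (20.358*p^2 - 12.636*p + 22.464)/(1.16*p^3 - 1.08*p^2 + 3.84*p + 1.59)^2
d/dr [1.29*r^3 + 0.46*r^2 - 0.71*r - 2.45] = 3.87*r^2 + 0.92*r - 0.71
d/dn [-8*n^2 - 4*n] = -16*n - 4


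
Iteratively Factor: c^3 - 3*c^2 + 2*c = (c)*(c^2 - 3*c + 2) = c*(c - 2)*(c - 1)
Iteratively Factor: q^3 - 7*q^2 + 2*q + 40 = (q - 4)*(q^2 - 3*q - 10) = (q - 5)*(q - 4)*(q + 2)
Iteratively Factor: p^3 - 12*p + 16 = (p - 2)*(p^2 + 2*p - 8) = (p - 2)^2*(p + 4)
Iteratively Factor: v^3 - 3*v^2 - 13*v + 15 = (v + 3)*(v^2 - 6*v + 5) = (v - 1)*(v + 3)*(v - 5)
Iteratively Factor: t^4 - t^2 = (t)*(t^3 - t) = t*(t + 1)*(t^2 - t) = t*(t - 1)*(t + 1)*(t)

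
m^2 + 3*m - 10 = (m - 2)*(m + 5)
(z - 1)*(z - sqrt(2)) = z^2 - sqrt(2)*z - z + sqrt(2)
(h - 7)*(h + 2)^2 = h^3 - 3*h^2 - 24*h - 28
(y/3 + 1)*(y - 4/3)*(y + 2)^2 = y^4/3 + 17*y^3/9 + 20*y^2/9 - 28*y/9 - 16/3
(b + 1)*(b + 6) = b^2 + 7*b + 6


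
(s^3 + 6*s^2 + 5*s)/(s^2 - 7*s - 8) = s*(s + 5)/(s - 8)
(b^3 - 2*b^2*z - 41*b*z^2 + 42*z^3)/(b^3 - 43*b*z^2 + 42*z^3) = (-b^2 + b*z + 42*z^2)/(-b^2 - b*z + 42*z^2)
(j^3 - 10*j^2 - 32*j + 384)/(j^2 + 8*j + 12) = (j^2 - 16*j + 64)/(j + 2)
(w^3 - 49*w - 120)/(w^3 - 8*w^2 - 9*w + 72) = (w + 5)/(w - 3)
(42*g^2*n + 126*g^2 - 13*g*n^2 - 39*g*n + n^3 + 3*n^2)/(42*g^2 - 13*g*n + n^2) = n + 3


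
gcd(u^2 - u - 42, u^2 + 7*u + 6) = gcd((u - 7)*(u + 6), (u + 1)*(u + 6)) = u + 6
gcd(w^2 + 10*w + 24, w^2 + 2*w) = 1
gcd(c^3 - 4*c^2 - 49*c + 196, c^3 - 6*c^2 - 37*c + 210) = c - 7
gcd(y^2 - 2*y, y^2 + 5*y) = y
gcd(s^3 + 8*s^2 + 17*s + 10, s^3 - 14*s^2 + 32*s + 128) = s + 2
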